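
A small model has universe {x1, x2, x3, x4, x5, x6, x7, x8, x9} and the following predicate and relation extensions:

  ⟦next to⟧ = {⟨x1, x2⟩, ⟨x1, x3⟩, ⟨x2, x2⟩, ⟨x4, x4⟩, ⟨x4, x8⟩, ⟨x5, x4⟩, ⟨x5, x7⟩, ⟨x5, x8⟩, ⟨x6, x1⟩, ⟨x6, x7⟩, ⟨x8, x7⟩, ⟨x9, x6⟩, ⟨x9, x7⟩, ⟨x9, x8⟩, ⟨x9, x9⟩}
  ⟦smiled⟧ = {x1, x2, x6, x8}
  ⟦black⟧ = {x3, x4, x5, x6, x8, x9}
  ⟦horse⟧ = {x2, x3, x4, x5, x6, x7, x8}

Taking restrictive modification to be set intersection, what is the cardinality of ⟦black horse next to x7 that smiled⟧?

2

⟦next to x7⟧ = {x : ⟨x, x7⟩ ∈ ⟦next to⟧} = {x5, x6, x8, x9}
⟦that smiled⟧ = ⟦smiled⟧ = {x1, x2, x6, x8}
⟦horse⟧ = {x2, x3, x4, x5, x6, x7, x8}
… ∩ ⟦next to x7⟧ = {x2, x3, x4, x5, x6, x7, x8} ∩ {x5, x6, x8, x9} = {x5, x6, x8}
… ∩ ⟦that smiled⟧ = {x5, x6, x8} ∩ {x1, x2, x6, x8} = {x6, x8}
… ∩ ⟦black⟧ = {x6, x8} ∩ {x3, x4, x5, x6, x8, x9} = {x6, x8}
⟦black horse next to x7 that smiled⟧ = {x6, x8}, so the cardinality is 2.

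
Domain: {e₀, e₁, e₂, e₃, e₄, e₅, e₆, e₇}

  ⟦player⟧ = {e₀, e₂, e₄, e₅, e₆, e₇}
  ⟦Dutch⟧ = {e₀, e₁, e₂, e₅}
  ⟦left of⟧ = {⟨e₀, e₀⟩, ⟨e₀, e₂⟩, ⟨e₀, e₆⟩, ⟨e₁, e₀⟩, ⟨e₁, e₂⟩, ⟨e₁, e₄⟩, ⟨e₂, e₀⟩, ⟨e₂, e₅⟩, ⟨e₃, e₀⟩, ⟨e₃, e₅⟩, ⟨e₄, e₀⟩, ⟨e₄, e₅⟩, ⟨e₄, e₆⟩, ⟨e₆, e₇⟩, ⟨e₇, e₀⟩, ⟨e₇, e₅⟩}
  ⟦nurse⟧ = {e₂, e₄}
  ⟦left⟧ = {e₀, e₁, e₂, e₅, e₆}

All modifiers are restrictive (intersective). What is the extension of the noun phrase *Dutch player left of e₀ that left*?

{e₀, e₂}

⟦left of e₀⟧ = {x : ⟨x, e₀⟩ ∈ ⟦left of⟧} = {e₀, e₁, e₂, e₃, e₄, e₇}
⟦that left⟧ = ⟦left⟧ = {e₀, e₁, e₂, e₅, e₆}
⟦player⟧ = {e₀, e₂, e₄, e₅, e₆, e₇}
… ∩ ⟦left of e₀⟧ = {e₀, e₂, e₄, e₅, e₆, e₇} ∩ {e₀, e₁, e₂, e₃, e₄, e₇} = {e₀, e₂, e₄, e₇}
… ∩ ⟦that left⟧ = {e₀, e₂, e₄, e₇} ∩ {e₀, e₁, e₂, e₅, e₆} = {e₀, e₂}
… ∩ ⟦Dutch⟧ = {e₀, e₂} ∩ {e₀, e₁, e₂, e₅} = {e₀, e₂}
So ⟦Dutch player left of e₀ that left⟧ = {e₀, e₂}.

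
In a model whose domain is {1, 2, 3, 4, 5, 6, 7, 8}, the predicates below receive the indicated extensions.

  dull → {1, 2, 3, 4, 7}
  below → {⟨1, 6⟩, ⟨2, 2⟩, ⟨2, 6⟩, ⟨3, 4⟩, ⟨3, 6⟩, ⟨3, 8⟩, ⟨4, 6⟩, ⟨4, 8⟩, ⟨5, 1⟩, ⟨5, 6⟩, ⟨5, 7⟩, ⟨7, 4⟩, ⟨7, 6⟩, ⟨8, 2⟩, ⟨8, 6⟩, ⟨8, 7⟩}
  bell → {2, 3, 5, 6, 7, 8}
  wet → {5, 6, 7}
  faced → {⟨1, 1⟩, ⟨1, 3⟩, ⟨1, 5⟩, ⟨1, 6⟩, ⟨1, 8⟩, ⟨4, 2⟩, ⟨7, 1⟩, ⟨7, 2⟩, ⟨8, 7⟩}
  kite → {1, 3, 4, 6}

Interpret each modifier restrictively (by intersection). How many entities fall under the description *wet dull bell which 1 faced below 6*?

0

⟦which 1 faced⟧ = {x : ⟨1, x⟩ ∈ ⟦faced⟧} = {1, 3, 5, 6, 8}
⟦below 6⟧ = {x : ⟨x, 6⟩ ∈ ⟦below⟧} = {1, 2, 3, 4, 5, 7, 8}
⟦bell⟧ = {2, 3, 5, 6, 7, 8}
… ∩ ⟦which 1 faced⟧ = {2, 3, 5, 6, 7, 8} ∩ {1, 3, 5, 6, 8} = {3, 5, 6, 8}
… ∩ ⟦below 6⟧ = {3, 5, 6, 8} ∩ {1, 2, 3, 4, 5, 7, 8} = {3, 5, 8}
… ∩ ⟦wet⟧ = {3, 5, 8} ∩ {5, 6, 7} = {5}
… ∩ ⟦dull⟧ = {5} ∩ {1, 2, 3, 4, 7} = ∅
⟦wet dull bell which 1 faced below 6⟧ = ∅, so the cardinality is 0.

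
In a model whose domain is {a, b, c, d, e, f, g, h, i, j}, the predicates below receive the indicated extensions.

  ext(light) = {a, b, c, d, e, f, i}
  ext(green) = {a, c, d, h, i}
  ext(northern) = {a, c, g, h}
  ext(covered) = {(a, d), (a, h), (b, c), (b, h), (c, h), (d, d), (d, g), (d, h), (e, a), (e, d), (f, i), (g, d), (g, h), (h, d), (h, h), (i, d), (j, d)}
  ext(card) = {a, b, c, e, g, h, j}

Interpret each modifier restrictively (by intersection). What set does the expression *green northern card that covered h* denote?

⟦that covered h⟧ = {x : ⟨x, h⟩ ∈ ⟦covered⟧} = {a, b, c, d, g, h}
⟦card⟧ = {a, b, c, e, g, h, j}
… ∩ ⟦that covered h⟧ = {a, b, c, e, g, h, j} ∩ {a, b, c, d, g, h} = {a, b, c, g, h}
… ∩ ⟦green⟧ = {a, b, c, g, h} ∩ {a, c, d, h, i} = {a, c, h}
… ∩ ⟦northern⟧ = {a, c, h} ∩ {a, c, g, h} = {a, c, h}
So ⟦green northern card that covered h⟧ = {a, c, h}.

{a, c, h}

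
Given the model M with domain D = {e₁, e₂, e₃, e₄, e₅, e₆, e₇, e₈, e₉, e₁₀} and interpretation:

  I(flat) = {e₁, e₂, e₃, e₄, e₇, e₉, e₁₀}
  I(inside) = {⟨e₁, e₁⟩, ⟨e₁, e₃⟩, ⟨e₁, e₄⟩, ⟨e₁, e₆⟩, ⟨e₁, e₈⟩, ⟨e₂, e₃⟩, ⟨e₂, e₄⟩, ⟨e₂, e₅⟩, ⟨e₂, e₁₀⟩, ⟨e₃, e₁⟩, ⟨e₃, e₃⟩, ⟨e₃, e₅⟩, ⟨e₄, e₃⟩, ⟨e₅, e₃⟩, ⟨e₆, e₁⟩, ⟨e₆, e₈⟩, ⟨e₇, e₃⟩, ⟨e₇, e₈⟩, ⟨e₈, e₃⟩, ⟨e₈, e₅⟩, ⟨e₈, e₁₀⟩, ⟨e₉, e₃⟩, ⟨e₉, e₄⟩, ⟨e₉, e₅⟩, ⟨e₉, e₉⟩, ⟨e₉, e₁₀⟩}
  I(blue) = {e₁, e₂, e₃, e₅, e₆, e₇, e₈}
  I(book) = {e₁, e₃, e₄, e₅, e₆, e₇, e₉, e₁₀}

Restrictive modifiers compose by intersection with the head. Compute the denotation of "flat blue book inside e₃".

{e₁, e₃, e₇}

⟦inside e₃⟧ = {x : ⟨x, e₃⟩ ∈ ⟦inside⟧} = {e₁, e₂, e₃, e₄, e₅, e₇, e₈, e₉}
⟦book⟧ = {e₁, e₃, e₄, e₅, e₆, e₇, e₉, e₁₀}
… ∩ ⟦inside e₃⟧ = {e₁, e₃, e₄, e₅, e₆, e₇, e₉, e₁₀} ∩ {e₁, e₂, e₃, e₄, e₅, e₇, e₈, e₉} = {e₁, e₃, e₄, e₅, e₇, e₉}
… ∩ ⟦flat⟧ = {e₁, e₃, e₄, e₅, e₇, e₉} ∩ {e₁, e₂, e₃, e₄, e₇, e₉, e₁₀} = {e₁, e₃, e₄, e₇, e₉}
… ∩ ⟦blue⟧ = {e₁, e₃, e₄, e₇, e₉} ∩ {e₁, e₂, e₃, e₅, e₆, e₇, e₈} = {e₁, e₃, e₇}
So ⟦flat blue book inside e₃⟧ = {e₁, e₃, e₇}.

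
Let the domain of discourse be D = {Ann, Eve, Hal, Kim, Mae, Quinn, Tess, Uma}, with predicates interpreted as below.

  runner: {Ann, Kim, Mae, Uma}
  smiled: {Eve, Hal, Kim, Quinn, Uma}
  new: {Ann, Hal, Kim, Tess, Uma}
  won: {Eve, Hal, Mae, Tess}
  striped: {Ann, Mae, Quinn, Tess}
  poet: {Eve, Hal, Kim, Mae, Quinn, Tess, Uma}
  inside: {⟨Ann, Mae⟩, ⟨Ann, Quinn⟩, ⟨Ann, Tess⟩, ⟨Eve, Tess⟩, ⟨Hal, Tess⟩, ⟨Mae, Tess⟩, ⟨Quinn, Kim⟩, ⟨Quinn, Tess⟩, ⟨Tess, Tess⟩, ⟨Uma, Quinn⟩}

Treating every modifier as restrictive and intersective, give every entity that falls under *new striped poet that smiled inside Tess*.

∅

⟦that smiled⟧ = ⟦smiled⟧ = {Eve, Hal, Kim, Quinn, Uma}
⟦inside Tess⟧ = {x : ⟨x, Tess⟩ ∈ ⟦inside⟧} = {Ann, Eve, Hal, Mae, Quinn, Tess}
⟦poet⟧ = {Eve, Hal, Kim, Mae, Quinn, Tess, Uma}
… ∩ ⟦that smiled⟧ = {Eve, Hal, Kim, Mae, Quinn, Tess, Uma} ∩ {Eve, Hal, Kim, Quinn, Uma} = {Eve, Hal, Kim, Quinn, Uma}
… ∩ ⟦inside Tess⟧ = {Eve, Hal, Kim, Quinn, Uma} ∩ {Ann, Eve, Hal, Mae, Quinn, Tess} = {Eve, Hal, Quinn}
… ∩ ⟦new⟧ = {Eve, Hal, Quinn} ∩ {Ann, Hal, Kim, Tess, Uma} = {Hal}
… ∩ ⟦striped⟧ = {Hal} ∩ {Ann, Mae, Quinn, Tess} = ∅
So ⟦new striped poet that smiled inside Tess⟧ = ∅.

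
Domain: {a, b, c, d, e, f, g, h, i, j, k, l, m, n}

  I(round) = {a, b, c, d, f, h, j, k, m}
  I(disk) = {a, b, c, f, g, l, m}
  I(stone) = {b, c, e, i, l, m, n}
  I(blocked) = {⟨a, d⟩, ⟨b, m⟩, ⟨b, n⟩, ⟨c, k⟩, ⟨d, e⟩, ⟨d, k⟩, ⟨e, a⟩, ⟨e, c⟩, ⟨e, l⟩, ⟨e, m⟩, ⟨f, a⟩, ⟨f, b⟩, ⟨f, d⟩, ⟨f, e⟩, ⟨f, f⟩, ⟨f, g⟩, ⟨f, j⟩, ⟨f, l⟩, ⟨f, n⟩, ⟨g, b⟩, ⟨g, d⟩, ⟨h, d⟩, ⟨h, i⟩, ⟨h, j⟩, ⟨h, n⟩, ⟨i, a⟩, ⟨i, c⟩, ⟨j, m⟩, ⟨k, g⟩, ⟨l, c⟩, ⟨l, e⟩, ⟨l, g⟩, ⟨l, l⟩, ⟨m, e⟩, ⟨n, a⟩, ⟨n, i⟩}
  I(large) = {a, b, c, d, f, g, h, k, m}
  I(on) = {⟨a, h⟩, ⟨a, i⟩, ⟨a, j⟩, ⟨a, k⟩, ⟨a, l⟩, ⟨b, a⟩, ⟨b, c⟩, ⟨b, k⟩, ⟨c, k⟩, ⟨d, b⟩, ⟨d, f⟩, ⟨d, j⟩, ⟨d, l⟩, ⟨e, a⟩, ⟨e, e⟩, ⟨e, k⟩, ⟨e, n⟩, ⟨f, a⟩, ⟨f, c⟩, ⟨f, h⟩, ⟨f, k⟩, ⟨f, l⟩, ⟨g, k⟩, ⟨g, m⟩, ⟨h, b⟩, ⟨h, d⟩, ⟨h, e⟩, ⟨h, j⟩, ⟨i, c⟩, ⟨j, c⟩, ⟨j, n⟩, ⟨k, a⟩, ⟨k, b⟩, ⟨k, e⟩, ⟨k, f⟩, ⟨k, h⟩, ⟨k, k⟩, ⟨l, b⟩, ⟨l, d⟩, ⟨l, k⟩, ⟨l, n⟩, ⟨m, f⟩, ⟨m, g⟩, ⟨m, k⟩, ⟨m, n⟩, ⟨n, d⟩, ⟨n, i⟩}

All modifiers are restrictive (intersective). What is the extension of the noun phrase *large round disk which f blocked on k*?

{a, b, f}

⟦which f blocked⟧ = {x : ⟨f, x⟩ ∈ ⟦blocked⟧} = {a, b, d, e, f, g, j, l, n}
⟦on k⟧ = {x : ⟨x, k⟩ ∈ ⟦on⟧} = {a, b, c, e, f, g, k, l, m}
⟦disk⟧ = {a, b, c, f, g, l, m}
… ∩ ⟦which f blocked⟧ = {a, b, c, f, g, l, m} ∩ {a, b, d, e, f, g, j, l, n} = {a, b, f, g, l}
… ∩ ⟦on k⟧ = {a, b, f, g, l} ∩ {a, b, c, e, f, g, k, l, m} = {a, b, f, g, l}
… ∩ ⟦large⟧ = {a, b, f, g, l} ∩ {a, b, c, d, f, g, h, k, m} = {a, b, f, g}
… ∩ ⟦round⟧ = {a, b, f, g} ∩ {a, b, c, d, f, h, j, k, m} = {a, b, f}
So ⟦large round disk which f blocked on k⟧ = {a, b, f}.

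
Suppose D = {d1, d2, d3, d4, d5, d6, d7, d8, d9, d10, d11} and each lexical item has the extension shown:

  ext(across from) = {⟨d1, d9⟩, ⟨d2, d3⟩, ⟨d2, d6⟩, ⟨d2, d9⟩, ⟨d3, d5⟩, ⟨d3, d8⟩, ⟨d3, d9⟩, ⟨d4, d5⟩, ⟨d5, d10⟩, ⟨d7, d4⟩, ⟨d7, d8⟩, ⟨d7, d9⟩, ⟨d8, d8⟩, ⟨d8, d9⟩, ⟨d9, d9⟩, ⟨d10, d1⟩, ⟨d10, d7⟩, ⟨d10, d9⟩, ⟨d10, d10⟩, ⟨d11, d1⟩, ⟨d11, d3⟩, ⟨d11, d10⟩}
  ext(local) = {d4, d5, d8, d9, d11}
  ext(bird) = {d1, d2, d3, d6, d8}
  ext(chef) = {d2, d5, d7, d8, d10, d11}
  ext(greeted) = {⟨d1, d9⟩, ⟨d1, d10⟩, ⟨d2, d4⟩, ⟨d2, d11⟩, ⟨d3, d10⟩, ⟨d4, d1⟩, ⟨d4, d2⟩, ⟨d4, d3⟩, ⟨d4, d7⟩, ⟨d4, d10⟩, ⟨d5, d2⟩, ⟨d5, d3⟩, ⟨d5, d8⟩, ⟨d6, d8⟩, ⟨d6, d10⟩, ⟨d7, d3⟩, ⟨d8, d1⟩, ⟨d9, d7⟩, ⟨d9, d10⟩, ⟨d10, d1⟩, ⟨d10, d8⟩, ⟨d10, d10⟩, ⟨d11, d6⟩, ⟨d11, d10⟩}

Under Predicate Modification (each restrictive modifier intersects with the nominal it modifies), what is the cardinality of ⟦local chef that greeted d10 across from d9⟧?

0

⟦that greeted d10⟧ = {x : ⟨x, d10⟩ ∈ ⟦greeted⟧} = {d1, d3, d4, d6, d9, d10, d11}
⟦across from d9⟧ = {x : ⟨x, d9⟩ ∈ ⟦across from⟧} = {d1, d2, d3, d7, d8, d9, d10}
⟦chef⟧ = {d2, d5, d7, d8, d10, d11}
… ∩ ⟦that greeted d10⟧ = {d2, d5, d7, d8, d10, d11} ∩ {d1, d3, d4, d6, d9, d10, d11} = {d10, d11}
… ∩ ⟦across from d9⟧ = {d10, d11} ∩ {d1, d2, d3, d7, d8, d9, d10} = {d10}
… ∩ ⟦local⟧ = {d10} ∩ {d4, d5, d8, d9, d11} = ∅
⟦local chef that greeted d10 across from d9⟧ = ∅, so the cardinality is 0.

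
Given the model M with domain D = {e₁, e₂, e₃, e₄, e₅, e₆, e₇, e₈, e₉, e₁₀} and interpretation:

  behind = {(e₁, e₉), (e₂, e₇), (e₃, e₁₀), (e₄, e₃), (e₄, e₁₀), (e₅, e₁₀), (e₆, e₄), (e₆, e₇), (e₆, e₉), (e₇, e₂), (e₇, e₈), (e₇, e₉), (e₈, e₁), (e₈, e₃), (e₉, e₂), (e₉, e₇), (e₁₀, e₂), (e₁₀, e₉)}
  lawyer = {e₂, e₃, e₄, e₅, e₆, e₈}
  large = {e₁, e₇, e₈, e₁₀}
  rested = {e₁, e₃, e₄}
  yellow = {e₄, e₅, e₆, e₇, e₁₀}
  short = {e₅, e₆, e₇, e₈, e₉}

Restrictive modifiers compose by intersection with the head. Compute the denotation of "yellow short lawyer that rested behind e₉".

⟦that rested⟧ = ⟦rested⟧ = {e₁, e₃, e₄}
⟦behind e₉⟧ = {x : ⟨x, e₉⟩ ∈ ⟦behind⟧} = {e₁, e₆, e₇, e₁₀}
⟦lawyer⟧ = {e₂, e₃, e₄, e₅, e₆, e₈}
… ∩ ⟦that rested⟧ = {e₂, e₃, e₄, e₅, e₆, e₈} ∩ {e₁, e₃, e₄} = {e₃, e₄}
… ∩ ⟦behind e₉⟧ = {e₃, e₄} ∩ {e₁, e₆, e₇, e₁₀} = ∅
… ∩ ⟦yellow⟧ = ∅ ∩ {e₄, e₅, e₆, e₇, e₁₀} = ∅
… ∩ ⟦short⟧ = ∅ ∩ {e₅, e₆, e₇, e₈, e₉} = ∅
So ⟦yellow short lawyer that rested behind e₉⟧ = { }.

{ }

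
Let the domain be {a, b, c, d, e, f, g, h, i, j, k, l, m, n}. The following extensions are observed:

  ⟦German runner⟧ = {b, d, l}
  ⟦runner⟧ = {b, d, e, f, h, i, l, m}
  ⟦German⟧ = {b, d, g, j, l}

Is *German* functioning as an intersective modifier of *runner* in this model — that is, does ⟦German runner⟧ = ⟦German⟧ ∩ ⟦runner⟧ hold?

yes

⟦German⟧ ∩ ⟦runner⟧ = {b, d, g, j, l} ∩ {b, d, e, f, h, i, l, m} = {b, d, l}
Observed ⟦German runner⟧ = {b, d, l}.
These coincide, so the modifier is intersective here.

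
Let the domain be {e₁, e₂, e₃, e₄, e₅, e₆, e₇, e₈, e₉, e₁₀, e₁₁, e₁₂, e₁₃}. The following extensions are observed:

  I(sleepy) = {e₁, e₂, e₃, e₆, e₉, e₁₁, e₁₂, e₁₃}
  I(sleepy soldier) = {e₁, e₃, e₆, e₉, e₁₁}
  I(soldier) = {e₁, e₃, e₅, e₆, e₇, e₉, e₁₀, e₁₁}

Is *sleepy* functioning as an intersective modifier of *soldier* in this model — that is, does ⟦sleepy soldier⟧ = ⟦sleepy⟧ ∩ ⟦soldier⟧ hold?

yes

⟦sleepy⟧ ∩ ⟦soldier⟧ = {e₁, e₂, e₃, e₆, e₉, e₁₁, e₁₂, e₁₃} ∩ {e₁, e₃, e₅, e₆, e₇, e₉, e₁₀, e₁₁} = {e₁, e₃, e₆, e₉, e₁₁}
Observed ⟦sleepy soldier⟧ = {e₁, e₃, e₆, e₉, e₁₁}.
These coincide, so the modifier is intersective here.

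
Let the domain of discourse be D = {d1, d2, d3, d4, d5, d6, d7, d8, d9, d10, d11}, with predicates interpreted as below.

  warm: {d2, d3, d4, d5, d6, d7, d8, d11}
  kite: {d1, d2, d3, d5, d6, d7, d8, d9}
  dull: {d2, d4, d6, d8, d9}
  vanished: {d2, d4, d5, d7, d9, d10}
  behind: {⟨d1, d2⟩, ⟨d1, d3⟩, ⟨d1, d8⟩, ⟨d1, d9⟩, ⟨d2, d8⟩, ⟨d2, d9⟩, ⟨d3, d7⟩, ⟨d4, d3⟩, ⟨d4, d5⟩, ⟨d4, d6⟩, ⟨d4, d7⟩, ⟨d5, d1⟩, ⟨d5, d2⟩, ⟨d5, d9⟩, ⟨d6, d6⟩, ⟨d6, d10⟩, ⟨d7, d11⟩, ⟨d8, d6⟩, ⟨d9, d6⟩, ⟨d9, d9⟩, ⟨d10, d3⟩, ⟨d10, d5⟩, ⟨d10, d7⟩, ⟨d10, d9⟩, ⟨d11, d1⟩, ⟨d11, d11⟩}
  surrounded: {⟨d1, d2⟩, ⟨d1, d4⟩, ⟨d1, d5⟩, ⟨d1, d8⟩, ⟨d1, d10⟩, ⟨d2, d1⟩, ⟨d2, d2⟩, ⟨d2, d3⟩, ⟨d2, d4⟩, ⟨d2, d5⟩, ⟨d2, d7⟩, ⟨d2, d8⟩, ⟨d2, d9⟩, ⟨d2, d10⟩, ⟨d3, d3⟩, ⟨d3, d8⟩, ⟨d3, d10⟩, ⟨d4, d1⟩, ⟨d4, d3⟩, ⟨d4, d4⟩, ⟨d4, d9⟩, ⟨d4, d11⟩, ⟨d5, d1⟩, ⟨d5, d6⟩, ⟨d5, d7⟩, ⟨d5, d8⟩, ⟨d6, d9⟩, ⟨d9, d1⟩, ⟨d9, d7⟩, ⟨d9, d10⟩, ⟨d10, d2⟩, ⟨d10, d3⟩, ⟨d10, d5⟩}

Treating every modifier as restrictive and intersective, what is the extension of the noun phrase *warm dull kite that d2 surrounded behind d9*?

⟦that d2 surrounded⟧ = {x : ⟨d2, x⟩ ∈ ⟦surrounded⟧} = {d1, d2, d3, d4, d5, d7, d8, d9, d10}
⟦behind d9⟧ = {x : ⟨x, d9⟩ ∈ ⟦behind⟧} = {d1, d2, d5, d9, d10}
⟦kite⟧ = {d1, d2, d3, d5, d6, d7, d8, d9}
… ∩ ⟦that d2 surrounded⟧ = {d1, d2, d3, d5, d6, d7, d8, d9} ∩ {d1, d2, d3, d4, d5, d7, d8, d9, d10} = {d1, d2, d3, d5, d7, d8, d9}
… ∩ ⟦behind d9⟧ = {d1, d2, d3, d5, d7, d8, d9} ∩ {d1, d2, d5, d9, d10} = {d1, d2, d5, d9}
… ∩ ⟦warm⟧ = {d1, d2, d5, d9} ∩ {d2, d3, d4, d5, d6, d7, d8, d11} = {d2, d5}
… ∩ ⟦dull⟧ = {d2, d5} ∩ {d2, d4, d6, d8, d9} = {d2}
So ⟦warm dull kite that d2 surrounded behind d9⟧ = {d2}.

{d2}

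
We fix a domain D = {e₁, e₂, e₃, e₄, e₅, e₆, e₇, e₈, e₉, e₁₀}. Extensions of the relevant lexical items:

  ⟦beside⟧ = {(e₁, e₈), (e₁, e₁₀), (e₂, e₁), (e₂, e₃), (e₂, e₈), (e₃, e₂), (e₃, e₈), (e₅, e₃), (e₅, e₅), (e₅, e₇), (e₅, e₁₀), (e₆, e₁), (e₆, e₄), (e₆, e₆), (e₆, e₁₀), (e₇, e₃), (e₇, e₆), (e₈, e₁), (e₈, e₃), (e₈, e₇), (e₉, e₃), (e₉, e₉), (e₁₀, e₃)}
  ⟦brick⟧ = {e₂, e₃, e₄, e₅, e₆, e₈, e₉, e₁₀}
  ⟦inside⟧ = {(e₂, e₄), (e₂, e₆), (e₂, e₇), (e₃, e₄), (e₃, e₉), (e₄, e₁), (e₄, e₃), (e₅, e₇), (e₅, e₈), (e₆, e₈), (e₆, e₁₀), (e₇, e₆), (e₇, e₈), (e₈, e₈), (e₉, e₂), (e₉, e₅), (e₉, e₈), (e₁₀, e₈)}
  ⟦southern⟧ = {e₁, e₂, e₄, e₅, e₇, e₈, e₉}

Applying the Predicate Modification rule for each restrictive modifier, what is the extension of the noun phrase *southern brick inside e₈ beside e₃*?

{e₅, e₈, e₉}

⟦inside e₈⟧ = {x : ⟨x, e₈⟩ ∈ ⟦inside⟧} = {e₅, e₆, e₇, e₈, e₉, e₁₀}
⟦beside e₃⟧ = {x : ⟨x, e₃⟩ ∈ ⟦beside⟧} = {e₂, e₅, e₇, e₈, e₉, e₁₀}
⟦brick⟧ = {e₂, e₃, e₄, e₅, e₆, e₈, e₉, e₁₀}
… ∩ ⟦inside e₈⟧ = {e₂, e₃, e₄, e₅, e₆, e₈, e₉, e₁₀} ∩ {e₅, e₆, e₇, e₈, e₉, e₁₀} = {e₅, e₆, e₈, e₉, e₁₀}
… ∩ ⟦beside e₃⟧ = {e₅, e₆, e₈, e₉, e₁₀} ∩ {e₂, e₅, e₇, e₈, e₉, e₁₀} = {e₅, e₈, e₉, e₁₀}
… ∩ ⟦southern⟧ = {e₅, e₈, e₉, e₁₀} ∩ {e₁, e₂, e₄, e₅, e₇, e₈, e₉} = {e₅, e₈, e₉}
So ⟦southern brick inside e₈ beside e₃⟧ = {e₅, e₈, e₉}.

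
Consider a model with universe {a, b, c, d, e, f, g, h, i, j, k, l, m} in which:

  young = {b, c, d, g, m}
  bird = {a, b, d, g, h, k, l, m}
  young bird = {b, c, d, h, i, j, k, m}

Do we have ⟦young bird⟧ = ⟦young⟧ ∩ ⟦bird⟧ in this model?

⟦young⟧ ∩ ⟦bird⟧ = {b, c, d, g, m} ∩ {a, b, d, g, h, k, l, m} = {b, d, g, m}
Observed ⟦young bird⟧ = {b, c, d, h, i, j, k, m}.
These differ, so the modifier is not intersective in this model.

no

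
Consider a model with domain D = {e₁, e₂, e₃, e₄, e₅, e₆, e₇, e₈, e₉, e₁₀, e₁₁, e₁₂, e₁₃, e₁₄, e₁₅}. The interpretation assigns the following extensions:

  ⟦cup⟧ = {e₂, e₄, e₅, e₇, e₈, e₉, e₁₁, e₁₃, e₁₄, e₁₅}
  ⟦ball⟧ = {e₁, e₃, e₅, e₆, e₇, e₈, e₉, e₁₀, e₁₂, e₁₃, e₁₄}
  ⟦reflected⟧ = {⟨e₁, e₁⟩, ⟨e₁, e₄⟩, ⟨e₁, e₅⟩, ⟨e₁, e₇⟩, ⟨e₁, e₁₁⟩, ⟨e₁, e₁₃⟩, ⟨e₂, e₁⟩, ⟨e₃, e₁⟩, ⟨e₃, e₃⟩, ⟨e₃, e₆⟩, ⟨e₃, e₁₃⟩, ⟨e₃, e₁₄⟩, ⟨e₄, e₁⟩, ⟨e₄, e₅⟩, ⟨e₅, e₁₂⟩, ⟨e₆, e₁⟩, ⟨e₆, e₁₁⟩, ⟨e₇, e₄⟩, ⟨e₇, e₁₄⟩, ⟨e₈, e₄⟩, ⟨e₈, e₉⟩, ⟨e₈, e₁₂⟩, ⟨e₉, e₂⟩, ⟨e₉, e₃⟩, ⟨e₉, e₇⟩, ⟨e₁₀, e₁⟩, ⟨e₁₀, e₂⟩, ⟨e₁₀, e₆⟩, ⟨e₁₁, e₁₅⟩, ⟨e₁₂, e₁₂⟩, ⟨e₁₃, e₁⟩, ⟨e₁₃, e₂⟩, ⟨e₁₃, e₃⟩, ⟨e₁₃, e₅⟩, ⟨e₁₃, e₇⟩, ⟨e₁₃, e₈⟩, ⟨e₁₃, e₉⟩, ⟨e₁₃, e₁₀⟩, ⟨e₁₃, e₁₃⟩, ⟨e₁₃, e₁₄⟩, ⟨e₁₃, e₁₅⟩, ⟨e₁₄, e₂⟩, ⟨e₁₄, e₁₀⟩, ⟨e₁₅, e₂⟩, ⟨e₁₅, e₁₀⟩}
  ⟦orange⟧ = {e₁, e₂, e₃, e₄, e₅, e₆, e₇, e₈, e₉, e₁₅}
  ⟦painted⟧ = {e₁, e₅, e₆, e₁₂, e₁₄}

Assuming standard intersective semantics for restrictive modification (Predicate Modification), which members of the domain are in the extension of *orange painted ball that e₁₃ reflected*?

{e₁, e₅}

⟦that e₁₃ reflected⟧ = {x : ⟨e₁₃, x⟩ ∈ ⟦reflected⟧} = {e₁, e₂, e₃, e₅, e₇, e₈, e₉, e₁₀, e₁₃, e₁₄, e₁₅}
⟦ball⟧ = {e₁, e₃, e₅, e₆, e₇, e₈, e₉, e₁₀, e₁₂, e₁₃, e₁₄}
… ∩ ⟦that e₁₃ reflected⟧ = {e₁, e₃, e₅, e₆, e₇, e₈, e₉, e₁₀, e₁₂, e₁₃, e₁₄} ∩ {e₁, e₂, e₃, e₅, e₇, e₈, e₉, e₁₀, e₁₃, e₁₄, e₁₅} = {e₁, e₃, e₅, e₇, e₈, e₉, e₁₀, e₁₃, e₁₄}
… ∩ ⟦orange⟧ = {e₁, e₃, e₅, e₇, e₈, e₉, e₁₀, e₁₃, e₁₄} ∩ {e₁, e₂, e₃, e₄, e₅, e₆, e₇, e₈, e₉, e₁₅} = {e₁, e₃, e₅, e₇, e₈, e₉}
… ∩ ⟦painted⟧ = {e₁, e₃, e₅, e₇, e₈, e₉} ∩ {e₁, e₅, e₆, e₁₂, e₁₄} = {e₁, e₅}
So ⟦orange painted ball that e₁₃ reflected⟧ = {e₁, e₅}.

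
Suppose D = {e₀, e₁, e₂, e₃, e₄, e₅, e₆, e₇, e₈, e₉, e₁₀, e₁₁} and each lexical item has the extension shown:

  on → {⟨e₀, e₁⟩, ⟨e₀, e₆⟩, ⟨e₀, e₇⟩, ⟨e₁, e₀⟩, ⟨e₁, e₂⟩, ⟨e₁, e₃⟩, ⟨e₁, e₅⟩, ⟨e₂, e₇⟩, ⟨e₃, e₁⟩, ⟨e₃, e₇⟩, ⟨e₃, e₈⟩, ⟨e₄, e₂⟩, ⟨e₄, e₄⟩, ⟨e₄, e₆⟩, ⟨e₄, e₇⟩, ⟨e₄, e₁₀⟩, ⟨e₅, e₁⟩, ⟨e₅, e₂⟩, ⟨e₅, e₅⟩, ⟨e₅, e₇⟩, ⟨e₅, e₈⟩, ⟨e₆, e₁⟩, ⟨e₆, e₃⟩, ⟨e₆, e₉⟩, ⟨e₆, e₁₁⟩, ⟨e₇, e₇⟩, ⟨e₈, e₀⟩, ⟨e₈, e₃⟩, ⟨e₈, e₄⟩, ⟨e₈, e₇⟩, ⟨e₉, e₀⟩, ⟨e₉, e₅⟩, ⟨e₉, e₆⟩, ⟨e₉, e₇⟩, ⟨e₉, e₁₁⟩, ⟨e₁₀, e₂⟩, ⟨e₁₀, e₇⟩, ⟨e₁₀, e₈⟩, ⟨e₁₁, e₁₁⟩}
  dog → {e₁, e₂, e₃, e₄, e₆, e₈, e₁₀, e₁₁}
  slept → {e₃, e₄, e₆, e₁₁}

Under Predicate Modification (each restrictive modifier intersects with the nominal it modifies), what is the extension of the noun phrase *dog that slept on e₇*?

⟦that slept⟧ = ⟦slept⟧ = {e₃, e₄, e₆, e₁₁}
⟦on e₇⟧ = {x : ⟨x, e₇⟩ ∈ ⟦on⟧} = {e₀, e₂, e₃, e₄, e₅, e₇, e₈, e₉, e₁₀}
⟦dog⟧ = {e₁, e₂, e₃, e₄, e₆, e₈, e₁₀, e₁₁}
… ∩ ⟦that slept⟧ = {e₁, e₂, e₃, e₄, e₆, e₈, e₁₀, e₁₁} ∩ {e₃, e₄, e₆, e₁₁} = {e₃, e₄, e₆, e₁₁}
… ∩ ⟦on e₇⟧ = {e₃, e₄, e₆, e₁₁} ∩ {e₀, e₂, e₃, e₄, e₅, e₇, e₈, e₉, e₁₀} = {e₃, e₄}
So ⟦dog that slept on e₇⟧ = {e₃, e₄}.

{e₃, e₄}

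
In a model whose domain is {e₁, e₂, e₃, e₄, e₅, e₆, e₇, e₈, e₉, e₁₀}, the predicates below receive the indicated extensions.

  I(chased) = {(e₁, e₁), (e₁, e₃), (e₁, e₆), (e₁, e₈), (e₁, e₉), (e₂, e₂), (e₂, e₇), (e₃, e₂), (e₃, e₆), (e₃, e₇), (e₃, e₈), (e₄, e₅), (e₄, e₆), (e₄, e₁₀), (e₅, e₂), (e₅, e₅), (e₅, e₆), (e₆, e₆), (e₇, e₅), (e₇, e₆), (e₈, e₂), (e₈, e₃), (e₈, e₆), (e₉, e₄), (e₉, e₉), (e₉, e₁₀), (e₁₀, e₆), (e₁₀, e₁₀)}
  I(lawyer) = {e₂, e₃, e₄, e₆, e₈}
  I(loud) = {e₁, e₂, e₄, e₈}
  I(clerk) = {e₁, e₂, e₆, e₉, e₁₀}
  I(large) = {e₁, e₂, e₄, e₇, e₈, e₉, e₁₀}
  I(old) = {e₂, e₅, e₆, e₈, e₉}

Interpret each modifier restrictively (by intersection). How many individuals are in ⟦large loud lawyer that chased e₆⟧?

⟦that chased e₆⟧ = {x : ⟨x, e₆⟩ ∈ ⟦chased⟧} = {e₁, e₃, e₄, e₅, e₆, e₇, e₈, e₁₀}
⟦lawyer⟧ = {e₂, e₃, e₄, e₆, e₈}
… ∩ ⟦that chased e₆⟧ = {e₂, e₃, e₄, e₆, e₈} ∩ {e₁, e₃, e₄, e₅, e₆, e₇, e₈, e₁₀} = {e₃, e₄, e₆, e₈}
… ∩ ⟦large⟧ = {e₃, e₄, e₆, e₈} ∩ {e₁, e₂, e₄, e₇, e₈, e₉, e₁₀} = {e₄, e₈}
… ∩ ⟦loud⟧ = {e₄, e₈} ∩ {e₁, e₂, e₄, e₈} = {e₄, e₈}
⟦large loud lawyer that chased e₆⟧ = {e₄, e₈}, so the cardinality is 2.

2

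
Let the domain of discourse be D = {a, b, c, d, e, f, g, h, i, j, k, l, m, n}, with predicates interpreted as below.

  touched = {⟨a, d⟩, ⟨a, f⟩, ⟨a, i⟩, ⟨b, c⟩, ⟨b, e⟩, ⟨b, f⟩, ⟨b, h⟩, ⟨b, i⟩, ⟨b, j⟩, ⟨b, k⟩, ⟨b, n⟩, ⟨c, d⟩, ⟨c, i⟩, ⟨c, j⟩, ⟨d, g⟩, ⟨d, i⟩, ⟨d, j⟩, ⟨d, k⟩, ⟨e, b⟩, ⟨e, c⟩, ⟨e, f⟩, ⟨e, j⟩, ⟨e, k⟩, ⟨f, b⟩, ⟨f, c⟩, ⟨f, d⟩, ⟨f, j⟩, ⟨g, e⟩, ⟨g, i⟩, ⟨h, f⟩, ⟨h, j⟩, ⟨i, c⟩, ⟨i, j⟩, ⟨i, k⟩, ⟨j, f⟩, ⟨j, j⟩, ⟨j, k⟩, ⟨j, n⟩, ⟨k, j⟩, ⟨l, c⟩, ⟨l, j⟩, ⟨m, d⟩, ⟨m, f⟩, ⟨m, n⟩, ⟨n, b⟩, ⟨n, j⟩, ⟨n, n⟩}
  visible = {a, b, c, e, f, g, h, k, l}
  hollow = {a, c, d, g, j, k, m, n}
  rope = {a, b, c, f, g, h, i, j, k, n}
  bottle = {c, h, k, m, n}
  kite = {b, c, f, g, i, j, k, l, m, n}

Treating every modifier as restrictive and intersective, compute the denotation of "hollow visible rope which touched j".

{c, k}

⟦which touched j⟧ = {x : ⟨x, j⟩ ∈ ⟦touched⟧} = {b, c, d, e, f, h, i, j, k, l, n}
⟦rope⟧ = {a, b, c, f, g, h, i, j, k, n}
… ∩ ⟦which touched j⟧ = {a, b, c, f, g, h, i, j, k, n} ∩ {b, c, d, e, f, h, i, j, k, l, n} = {b, c, f, h, i, j, k, n}
… ∩ ⟦hollow⟧ = {b, c, f, h, i, j, k, n} ∩ {a, c, d, g, j, k, m, n} = {c, j, k, n}
… ∩ ⟦visible⟧ = {c, j, k, n} ∩ {a, b, c, e, f, g, h, k, l} = {c, k}
So ⟦hollow visible rope which touched j⟧ = {c, k}.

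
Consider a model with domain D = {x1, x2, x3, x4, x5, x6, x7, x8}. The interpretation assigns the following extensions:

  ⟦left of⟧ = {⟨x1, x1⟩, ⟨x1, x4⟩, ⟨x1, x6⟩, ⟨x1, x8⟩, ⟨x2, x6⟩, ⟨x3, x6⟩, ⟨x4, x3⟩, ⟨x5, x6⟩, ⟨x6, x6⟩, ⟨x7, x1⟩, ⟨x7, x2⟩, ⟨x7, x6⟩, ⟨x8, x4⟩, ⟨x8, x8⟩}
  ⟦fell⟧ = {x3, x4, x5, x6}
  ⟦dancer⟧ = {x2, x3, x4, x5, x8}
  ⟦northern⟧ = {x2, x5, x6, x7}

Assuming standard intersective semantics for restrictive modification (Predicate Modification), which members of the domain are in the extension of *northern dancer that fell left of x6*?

{x5}

⟦that fell⟧ = ⟦fell⟧ = {x3, x4, x5, x6}
⟦left of x6⟧ = {x : ⟨x, x6⟩ ∈ ⟦left of⟧} = {x1, x2, x3, x5, x6, x7}
⟦dancer⟧ = {x2, x3, x4, x5, x8}
… ∩ ⟦that fell⟧ = {x2, x3, x4, x5, x8} ∩ {x3, x4, x5, x6} = {x3, x4, x5}
… ∩ ⟦left of x6⟧ = {x3, x4, x5} ∩ {x1, x2, x3, x5, x6, x7} = {x3, x5}
… ∩ ⟦northern⟧ = {x3, x5} ∩ {x2, x5, x6, x7} = {x5}
So ⟦northern dancer that fell left of x6⟧ = {x5}.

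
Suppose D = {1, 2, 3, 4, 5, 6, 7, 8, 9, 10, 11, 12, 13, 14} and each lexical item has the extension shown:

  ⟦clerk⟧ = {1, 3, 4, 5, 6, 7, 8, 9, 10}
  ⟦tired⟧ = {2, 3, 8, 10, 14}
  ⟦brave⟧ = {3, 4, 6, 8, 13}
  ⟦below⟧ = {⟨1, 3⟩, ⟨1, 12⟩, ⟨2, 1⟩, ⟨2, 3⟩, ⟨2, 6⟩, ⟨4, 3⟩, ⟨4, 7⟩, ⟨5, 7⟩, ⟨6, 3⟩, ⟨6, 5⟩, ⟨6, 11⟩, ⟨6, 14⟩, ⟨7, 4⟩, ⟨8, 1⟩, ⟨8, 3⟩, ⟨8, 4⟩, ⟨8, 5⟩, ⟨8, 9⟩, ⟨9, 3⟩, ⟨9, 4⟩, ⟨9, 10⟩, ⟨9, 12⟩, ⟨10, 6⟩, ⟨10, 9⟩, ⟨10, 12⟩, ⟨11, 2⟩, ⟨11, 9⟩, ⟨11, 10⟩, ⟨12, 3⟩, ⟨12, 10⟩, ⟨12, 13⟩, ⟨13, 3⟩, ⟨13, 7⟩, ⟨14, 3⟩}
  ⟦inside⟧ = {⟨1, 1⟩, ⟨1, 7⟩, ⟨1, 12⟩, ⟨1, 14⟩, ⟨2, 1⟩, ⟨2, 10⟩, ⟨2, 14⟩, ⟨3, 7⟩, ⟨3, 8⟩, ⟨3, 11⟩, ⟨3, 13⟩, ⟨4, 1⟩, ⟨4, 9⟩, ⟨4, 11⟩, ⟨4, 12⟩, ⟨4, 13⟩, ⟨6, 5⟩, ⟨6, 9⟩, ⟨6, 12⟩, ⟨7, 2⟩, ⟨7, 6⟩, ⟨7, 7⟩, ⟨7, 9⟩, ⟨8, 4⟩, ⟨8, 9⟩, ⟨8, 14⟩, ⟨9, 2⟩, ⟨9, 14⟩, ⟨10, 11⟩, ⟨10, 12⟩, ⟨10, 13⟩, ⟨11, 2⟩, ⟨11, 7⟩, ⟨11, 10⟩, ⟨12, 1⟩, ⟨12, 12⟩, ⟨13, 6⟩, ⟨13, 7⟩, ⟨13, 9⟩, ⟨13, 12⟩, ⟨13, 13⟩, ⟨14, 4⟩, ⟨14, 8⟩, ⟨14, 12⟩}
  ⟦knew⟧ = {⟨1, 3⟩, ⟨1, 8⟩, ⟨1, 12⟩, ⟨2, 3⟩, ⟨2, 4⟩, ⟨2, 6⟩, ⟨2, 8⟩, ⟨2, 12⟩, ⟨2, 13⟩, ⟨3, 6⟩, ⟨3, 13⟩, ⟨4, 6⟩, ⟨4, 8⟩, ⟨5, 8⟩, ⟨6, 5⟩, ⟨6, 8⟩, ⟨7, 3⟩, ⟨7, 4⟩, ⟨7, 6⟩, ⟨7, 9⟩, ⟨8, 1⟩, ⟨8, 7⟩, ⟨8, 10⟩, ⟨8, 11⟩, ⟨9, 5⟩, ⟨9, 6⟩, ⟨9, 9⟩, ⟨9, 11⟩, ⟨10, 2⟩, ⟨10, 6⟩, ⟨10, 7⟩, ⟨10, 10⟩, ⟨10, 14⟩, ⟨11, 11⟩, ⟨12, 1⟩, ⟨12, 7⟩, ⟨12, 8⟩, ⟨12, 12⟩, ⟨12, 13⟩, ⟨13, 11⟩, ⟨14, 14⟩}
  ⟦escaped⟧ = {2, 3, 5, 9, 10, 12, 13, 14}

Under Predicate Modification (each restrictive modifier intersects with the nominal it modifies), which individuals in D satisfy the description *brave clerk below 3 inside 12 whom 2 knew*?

{4, 6}

⟦below 3⟧ = {x : ⟨x, 3⟩ ∈ ⟦below⟧} = {1, 2, 4, 6, 8, 9, 12, 13, 14}
⟦inside 12⟧ = {x : ⟨x, 12⟩ ∈ ⟦inside⟧} = {1, 4, 6, 10, 12, 13, 14}
⟦whom 2 knew⟧ = {x : ⟨2, x⟩ ∈ ⟦knew⟧} = {3, 4, 6, 8, 12, 13}
⟦clerk⟧ = {1, 3, 4, 5, 6, 7, 8, 9, 10}
… ∩ ⟦below 3⟧ = {1, 3, 4, 5, 6, 7, 8, 9, 10} ∩ {1, 2, 4, 6, 8, 9, 12, 13, 14} = {1, 4, 6, 8, 9}
… ∩ ⟦inside 12⟧ = {1, 4, 6, 8, 9} ∩ {1, 4, 6, 10, 12, 13, 14} = {1, 4, 6}
… ∩ ⟦whom 2 knew⟧ = {1, 4, 6} ∩ {3, 4, 6, 8, 12, 13} = {4, 6}
… ∩ ⟦brave⟧ = {4, 6} ∩ {3, 4, 6, 8, 13} = {4, 6}
So ⟦brave clerk below 3 inside 12 whom 2 knew⟧ = {4, 6}.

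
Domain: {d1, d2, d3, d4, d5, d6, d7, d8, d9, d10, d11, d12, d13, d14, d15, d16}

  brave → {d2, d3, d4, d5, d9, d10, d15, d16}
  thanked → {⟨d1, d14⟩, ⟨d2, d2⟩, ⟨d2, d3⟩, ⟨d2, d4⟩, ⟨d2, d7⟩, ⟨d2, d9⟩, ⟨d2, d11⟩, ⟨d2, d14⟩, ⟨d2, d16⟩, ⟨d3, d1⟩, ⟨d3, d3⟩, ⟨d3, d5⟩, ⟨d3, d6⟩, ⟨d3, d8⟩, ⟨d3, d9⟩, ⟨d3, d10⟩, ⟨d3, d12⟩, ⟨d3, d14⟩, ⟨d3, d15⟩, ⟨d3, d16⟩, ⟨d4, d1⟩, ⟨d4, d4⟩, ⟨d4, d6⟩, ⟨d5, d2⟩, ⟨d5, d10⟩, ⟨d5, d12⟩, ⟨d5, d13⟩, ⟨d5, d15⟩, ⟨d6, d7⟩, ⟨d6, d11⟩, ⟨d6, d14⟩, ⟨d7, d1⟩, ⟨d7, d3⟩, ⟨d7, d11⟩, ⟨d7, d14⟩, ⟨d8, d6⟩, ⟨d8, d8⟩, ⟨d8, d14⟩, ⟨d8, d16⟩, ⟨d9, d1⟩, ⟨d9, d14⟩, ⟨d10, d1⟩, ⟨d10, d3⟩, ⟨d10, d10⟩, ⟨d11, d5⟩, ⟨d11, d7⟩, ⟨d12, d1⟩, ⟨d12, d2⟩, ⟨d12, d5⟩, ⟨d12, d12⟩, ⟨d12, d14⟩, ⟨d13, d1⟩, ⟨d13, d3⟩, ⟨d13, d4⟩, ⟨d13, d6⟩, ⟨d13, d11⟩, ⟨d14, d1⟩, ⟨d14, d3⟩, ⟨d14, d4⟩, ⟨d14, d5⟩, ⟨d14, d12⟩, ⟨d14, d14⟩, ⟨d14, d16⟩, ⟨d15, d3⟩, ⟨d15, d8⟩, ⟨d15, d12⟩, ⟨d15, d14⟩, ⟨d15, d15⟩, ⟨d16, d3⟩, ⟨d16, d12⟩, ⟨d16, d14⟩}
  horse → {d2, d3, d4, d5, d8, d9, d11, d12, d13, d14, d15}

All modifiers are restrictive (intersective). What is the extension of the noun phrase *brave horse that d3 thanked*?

⟦that d3 thanked⟧ = {x : ⟨d3, x⟩ ∈ ⟦thanked⟧} = {d1, d3, d5, d6, d8, d9, d10, d12, d14, d15, d16}
⟦horse⟧ = {d2, d3, d4, d5, d8, d9, d11, d12, d13, d14, d15}
… ∩ ⟦that d3 thanked⟧ = {d2, d3, d4, d5, d8, d9, d11, d12, d13, d14, d15} ∩ {d1, d3, d5, d6, d8, d9, d10, d12, d14, d15, d16} = {d3, d5, d8, d9, d12, d14, d15}
… ∩ ⟦brave⟧ = {d3, d5, d8, d9, d12, d14, d15} ∩ {d2, d3, d4, d5, d9, d10, d15, d16} = {d3, d5, d9, d15}
So ⟦brave horse that d3 thanked⟧ = {d3, d5, d9, d15}.

{d3, d5, d9, d15}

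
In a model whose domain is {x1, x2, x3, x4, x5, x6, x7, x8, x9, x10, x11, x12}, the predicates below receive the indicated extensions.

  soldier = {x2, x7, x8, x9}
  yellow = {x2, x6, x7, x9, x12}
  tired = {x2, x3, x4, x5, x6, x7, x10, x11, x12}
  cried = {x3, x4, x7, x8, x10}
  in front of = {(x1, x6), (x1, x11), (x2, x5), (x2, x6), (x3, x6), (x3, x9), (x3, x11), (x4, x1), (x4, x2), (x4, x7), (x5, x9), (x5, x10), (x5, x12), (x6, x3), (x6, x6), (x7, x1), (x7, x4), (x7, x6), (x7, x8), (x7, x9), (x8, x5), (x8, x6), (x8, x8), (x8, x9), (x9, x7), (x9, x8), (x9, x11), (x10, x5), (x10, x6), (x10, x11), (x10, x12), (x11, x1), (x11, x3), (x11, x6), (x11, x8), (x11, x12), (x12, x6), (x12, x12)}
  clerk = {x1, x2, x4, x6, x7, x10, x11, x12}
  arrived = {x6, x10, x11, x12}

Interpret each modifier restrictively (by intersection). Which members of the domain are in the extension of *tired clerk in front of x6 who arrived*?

⟦in front of x6⟧ = {x : ⟨x, x6⟩ ∈ ⟦in front of⟧} = {x1, x2, x3, x6, x7, x8, x10, x11, x12}
⟦who arrived⟧ = ⟦arrived⟧ = {x6, x10, x11, x12}
⟦clerk⟧ = {x1, x2, x4, x6, x7, x10, x11, x12}
… ∩ ⟦in front of x6⟧ = {x1, x2, x4, x6, x7, x10, x11, x12} ∩ {x1, x2, x3, x6, x7, x8, x10, x11, x12} = {x1, x2, x6, x7, x10, x11, x12}
… ∩ ⟦who arrived⟧ = {x1, x2, x6, x7, x10, x11, x12} ∩ {x6, x10, x11, x12} = {x6, x10, x11, x12}
… ∩ ⟦tired⟧ = {x6, x10, x11, x12} ∩ {x2, x3, x4, x5, x6, x7, x10, x11, x12} = {x6, x10, x11, x12}
So ⟦tired clerk in front of x6 who arrived⟧ = {x6, x10, x11, x12}.

{x6, x10, x11, x12}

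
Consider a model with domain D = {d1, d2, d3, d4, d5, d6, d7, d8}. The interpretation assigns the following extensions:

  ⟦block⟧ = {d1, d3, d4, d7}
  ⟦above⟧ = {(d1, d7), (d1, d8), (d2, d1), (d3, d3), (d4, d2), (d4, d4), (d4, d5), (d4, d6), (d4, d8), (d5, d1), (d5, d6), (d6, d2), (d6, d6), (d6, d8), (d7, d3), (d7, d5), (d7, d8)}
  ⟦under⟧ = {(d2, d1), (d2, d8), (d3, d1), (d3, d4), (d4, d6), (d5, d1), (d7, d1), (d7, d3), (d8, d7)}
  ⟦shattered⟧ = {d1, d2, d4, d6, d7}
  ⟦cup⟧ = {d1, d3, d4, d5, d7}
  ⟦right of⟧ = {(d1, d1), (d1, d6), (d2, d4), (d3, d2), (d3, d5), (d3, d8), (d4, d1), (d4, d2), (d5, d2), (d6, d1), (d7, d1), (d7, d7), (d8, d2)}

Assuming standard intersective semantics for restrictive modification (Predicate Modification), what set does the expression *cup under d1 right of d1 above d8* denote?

⟦under d1⟧ = {x : ⟨x, d1⟩ ∈ ⟦under⟧} = {d2, d3, d5, d7}
⟦right of d1⟧ = {x : ⟨x, d1⟩ ∈ ⟦right of⟧} = {d1, d4, d6, d7}
⟦above d8⟧ = {x : ⟨x, d8⟩ ∈ ⟦above⟧} = {d1, d4, d6, d7}
⟦cup⟧ = {d1, d3, d4, d5, d7}
… ∩ ⟦under d1⟧ = {d1, d3, d4, d5, d7} ∩ {d2, d3, d5, d7} = {d3, d5, d7}
… ∩ ⟦right of d1⟧ = {d3, d5, d7} ∩ {d1, d4, d6, d7} = {d7}
… ∩ ⟦above d8⟧ = {d7} ∩ {d1, d4, d6, d7} = {d7}
So ⟦cup under d1 right of d1 above d8⟧ = {d7}.

{d7}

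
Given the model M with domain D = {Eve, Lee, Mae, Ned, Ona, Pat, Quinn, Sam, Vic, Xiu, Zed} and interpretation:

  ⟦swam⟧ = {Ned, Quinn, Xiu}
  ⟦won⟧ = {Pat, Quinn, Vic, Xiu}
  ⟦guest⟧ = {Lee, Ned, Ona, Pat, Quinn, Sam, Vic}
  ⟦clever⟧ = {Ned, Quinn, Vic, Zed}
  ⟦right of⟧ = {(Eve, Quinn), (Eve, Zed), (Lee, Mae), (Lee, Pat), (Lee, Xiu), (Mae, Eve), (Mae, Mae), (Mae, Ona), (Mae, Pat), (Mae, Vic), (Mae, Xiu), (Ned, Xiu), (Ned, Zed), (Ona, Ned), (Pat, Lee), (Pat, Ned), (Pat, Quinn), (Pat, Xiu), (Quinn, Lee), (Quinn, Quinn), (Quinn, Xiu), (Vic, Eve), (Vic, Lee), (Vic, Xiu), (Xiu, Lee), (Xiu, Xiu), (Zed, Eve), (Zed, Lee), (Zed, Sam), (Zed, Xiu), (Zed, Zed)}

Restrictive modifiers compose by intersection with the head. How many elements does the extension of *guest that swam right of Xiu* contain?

⟦that swam⟧ = ⟦swam⟧ = {Ned, Quinn, Xiu}
⟦right of Xiu⟧ = {x : ⟨x, Xiu⟩ ∈ ⟦right of⟧} = {Lee, Mae, Ned, Pat, Quinn, Vic, Xiu, Zed}
⟦guest⟧ = {Lee, Ned, Ona, Pat, Quinn, Sam, Vic}
… ∩ ⟦that swam⟧ = {Lee, Ned, Ona, Pat, Quinn, Sam, Vic} ∩ {Ned, Quinn, Xiu} = {Ned, Quinn}
… ∩ ⟦right of Xiu⟧ = {Ned, Quinn} ∩ {Lee, Mae, Ned, Pat, Quinn, Vic, Xiu, Zed} = {Ned, Quinn}
⟦guest that swam right of Xiu⟧ = {Ned, Quinn}, so the cardinality is 2.

2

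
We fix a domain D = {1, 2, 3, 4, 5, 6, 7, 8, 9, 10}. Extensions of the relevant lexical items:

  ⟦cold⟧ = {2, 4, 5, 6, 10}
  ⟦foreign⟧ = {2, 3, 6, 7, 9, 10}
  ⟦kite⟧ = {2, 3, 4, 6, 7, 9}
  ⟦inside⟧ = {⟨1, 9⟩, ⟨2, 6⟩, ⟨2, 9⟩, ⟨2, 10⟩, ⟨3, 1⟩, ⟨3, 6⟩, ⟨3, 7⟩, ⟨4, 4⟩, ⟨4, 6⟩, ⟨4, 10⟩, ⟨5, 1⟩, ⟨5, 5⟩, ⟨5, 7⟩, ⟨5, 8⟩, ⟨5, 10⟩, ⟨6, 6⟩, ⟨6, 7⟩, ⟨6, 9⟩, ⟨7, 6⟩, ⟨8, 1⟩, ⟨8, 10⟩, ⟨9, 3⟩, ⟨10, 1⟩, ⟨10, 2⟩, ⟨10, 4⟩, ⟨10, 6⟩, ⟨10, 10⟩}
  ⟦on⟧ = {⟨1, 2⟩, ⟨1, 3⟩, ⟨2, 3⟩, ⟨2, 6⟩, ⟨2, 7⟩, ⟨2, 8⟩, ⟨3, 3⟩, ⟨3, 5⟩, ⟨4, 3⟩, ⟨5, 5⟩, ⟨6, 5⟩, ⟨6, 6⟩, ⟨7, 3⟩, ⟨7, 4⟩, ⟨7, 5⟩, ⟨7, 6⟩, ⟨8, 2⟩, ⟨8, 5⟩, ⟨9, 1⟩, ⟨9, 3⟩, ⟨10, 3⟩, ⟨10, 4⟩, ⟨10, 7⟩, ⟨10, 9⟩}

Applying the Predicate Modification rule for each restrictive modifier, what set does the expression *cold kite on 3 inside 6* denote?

⟦on 3⟧ = {x : ⟨x, 3⟩ ∈ ⟦on⟧} = {1, 2, 3, 4, 7, 9, 10}
⟦inside 6⟧ = {x : ⟨x, 6⟩ ∈ ⟦inside⟧} = {2, 3, 4, 6, 7, 10}
⟦kite⟧ = {2, 3, 4, 6, 7, 9}
… ∩ ⟦on 3⟧ = {2, 3, 4, 6, 7, 9} ∩ {1, 2, 3, 4, 7, 9, 10} = {2, 3, 4, 7, 9}
… ∩ ⟦inside 6⟧ = {2, 3, 4, 7, 9} ∩ {2, 3, 4, 6, 7, 10} = {2, 3, 4, 7}
… ∩ ⟦cold⟧ = {2, 3, 4, 7} ∩ {2, 4, 5, 6, 10} = {2, 4}
So ⟦cold kite on 3 inside 6⟧ = {2, 4}.

{2, 4}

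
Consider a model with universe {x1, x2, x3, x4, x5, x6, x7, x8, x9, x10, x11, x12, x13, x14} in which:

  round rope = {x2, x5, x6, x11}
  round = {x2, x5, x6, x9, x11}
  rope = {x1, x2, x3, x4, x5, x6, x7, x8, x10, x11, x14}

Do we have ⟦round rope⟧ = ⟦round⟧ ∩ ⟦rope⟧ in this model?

yes

⟦round⟧ ∩ ⟦rope⟧ = {x2, x5, x6, x9, x11} ∩ {x1, x2, x3, x4, x5, x6, x7, x8, x10, x11, x14} = {x2, x5, x6, x11}
Observed ⟦round rope⟧ = {x2, x5, x6, x11}.
These coincide, so the modifier is intersective here.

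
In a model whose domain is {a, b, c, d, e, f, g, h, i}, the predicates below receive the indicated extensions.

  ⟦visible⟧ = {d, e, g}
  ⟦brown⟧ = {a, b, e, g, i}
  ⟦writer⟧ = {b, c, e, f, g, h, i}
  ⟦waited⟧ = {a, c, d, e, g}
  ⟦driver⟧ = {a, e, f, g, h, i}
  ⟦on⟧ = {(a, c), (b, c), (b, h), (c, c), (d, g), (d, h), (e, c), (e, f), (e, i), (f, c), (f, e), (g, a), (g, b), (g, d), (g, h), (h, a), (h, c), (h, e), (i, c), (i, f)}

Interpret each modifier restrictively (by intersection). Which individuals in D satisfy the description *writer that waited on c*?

{c, e}

⟦that waited⟧ = ⟦waited⟧ = {a, c, d, e, g}
⟦on c⟧ = {x : ⟨x, c⟩ ∈ ⟦on⟧} = {a, b, c, e, f, h, i}
⟦writer⟧ = {b, c, e, f, g, h, i}
… ∩ ⟦that waited⟧ = {b, c, e, f, g, h, i} ∩ {a, c, d, e, g} = {c, e, g}
… ∩ ⟦on c⟧ = {c, e, g} ∩ {a, b, c, e, f, h, i} = {c, e}
So ⟦writer that waited on c⟧ = {c, e}.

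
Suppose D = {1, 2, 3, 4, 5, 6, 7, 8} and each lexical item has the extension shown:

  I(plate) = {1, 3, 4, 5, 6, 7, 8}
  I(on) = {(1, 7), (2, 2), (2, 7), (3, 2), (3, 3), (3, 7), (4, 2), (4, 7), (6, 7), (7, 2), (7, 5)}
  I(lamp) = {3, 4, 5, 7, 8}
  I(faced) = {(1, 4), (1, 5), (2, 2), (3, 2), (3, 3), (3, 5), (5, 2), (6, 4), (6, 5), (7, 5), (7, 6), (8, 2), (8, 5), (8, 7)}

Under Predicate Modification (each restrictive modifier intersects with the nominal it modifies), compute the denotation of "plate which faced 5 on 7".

⟦which faced 5⟧ = {x : ⟨x, 5⟩ ∈ ⟦faced⟧} = {1, 3, 6, 7, 8}
⟦on 7⟧ = {x : ⟨x, 7⟩ ∈ ⟦on⟧} = {1, 2, 3, 4, 6}
⟦plate⟧ = {1, 3, 4, 5, 6, 7, 8}
… ∩ ⟦which faced 5⟧ = {1, 3, 4, 5, 6, 7, 8} ∩ {1, 3, 6, 7, 8} = {1, 3, 6, 7, 8}
… ∩ ⟦on 7⟧ = {1, 3, 6, 7, 8} ∩ {1, 2, 3, 4, 6} = {1, 3, 6}
So ⟦plate which faced 5 on 7⟧ = {1, 3, 6}.

{1, 3, 6}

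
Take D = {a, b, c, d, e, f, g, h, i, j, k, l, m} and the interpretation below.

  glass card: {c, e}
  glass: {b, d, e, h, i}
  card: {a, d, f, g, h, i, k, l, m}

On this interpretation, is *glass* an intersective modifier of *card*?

⟦glass⟧ ∩ ⟦card⟧ = {b, d, e, h, i} ∩ {a, d, f, g, h, i, k, l, m} = {d, h, i}
Observed ⟦glass card⟧ = {c, e}.
These differ, so the modifier is not intersective in this model.

no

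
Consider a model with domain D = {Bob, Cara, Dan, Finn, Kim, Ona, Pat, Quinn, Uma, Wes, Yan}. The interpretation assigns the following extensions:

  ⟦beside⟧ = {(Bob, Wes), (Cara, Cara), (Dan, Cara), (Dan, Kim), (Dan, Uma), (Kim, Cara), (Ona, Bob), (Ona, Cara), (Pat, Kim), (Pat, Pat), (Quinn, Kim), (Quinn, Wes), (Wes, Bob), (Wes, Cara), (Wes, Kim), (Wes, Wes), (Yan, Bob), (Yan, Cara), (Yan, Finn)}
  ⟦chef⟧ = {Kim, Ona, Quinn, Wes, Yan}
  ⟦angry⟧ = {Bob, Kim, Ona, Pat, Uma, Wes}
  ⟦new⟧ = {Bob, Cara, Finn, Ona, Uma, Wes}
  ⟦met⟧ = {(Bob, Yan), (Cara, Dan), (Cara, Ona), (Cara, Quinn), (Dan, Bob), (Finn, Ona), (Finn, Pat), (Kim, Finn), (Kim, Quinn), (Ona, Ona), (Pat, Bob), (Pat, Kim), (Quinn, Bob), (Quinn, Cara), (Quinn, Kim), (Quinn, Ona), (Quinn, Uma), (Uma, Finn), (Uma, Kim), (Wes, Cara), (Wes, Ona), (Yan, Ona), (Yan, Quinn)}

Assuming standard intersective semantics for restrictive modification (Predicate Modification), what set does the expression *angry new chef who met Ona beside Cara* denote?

⟦who met Ona⟧ = {x : ⟨x, Ona⟩ ∈ ⟦met⟧} = {Cara, Finn, Ona, Quinn, Wes, Yan}
⟦beside Cara⟧ = {x : ⟨x, Cara⟩ ∈ ⟦beside⟧} = {Cara, Dan, Kim, Ona, Wes, Yan}
⟦chef⟧ = {Kim, Ona, Quinn, Wes, Yan}
… ∩ ⟦who met Ona⟧ = {Kim, Ona, Quinn, Wes, Yan} ∩ {Cara, Finn, Ona, Quinn, Wes, Yan} = {Ona, Quinn, Wes, Yan}
… ∩ ⟦beside Cara⟧ = {Ona, Quinn, Wes, Yan} ∩ {Cara, Dan, Kim, Ona, Wes, Yan} = {Ona, Wes, Yan}
… ∩ ⟦angry⟧ = {Ona, Wes, Yan} ∩ {Bob, Kim, Ona, Pat, Uma, Wes} = {Ona, Wes}
… ∩ ⟦new⟧ = {Ona, Wes} ∩ {Bob, Cara, Finn, Ona, Uma, Wes} = {Ona, Wes}
So ⟦angry new chef who met Ona beside Cara⟧ = {Ona, Wes}.

{Ona, Wes}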